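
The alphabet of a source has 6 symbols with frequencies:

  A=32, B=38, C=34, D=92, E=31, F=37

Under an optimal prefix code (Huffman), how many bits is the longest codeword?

Merge the two lowest-weight nodes at each step:
combine E(31), A(32) → 63
combine C(34), F(37) → 71
combine B(38), 63 → 101
combine 71, D(92) → 163
combine 101, 163 → 264
Maximum depth reached is 3.

3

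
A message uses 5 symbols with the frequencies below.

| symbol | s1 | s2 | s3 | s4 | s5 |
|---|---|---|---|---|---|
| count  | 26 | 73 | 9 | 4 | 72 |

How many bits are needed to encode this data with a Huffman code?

Greedily combine the two least-frequent nodes:
s4(4) + s3(9) → 13
13 + s1(26) → 39
39 + s5(72) → 111
s2(73) + 111 → 184
Each symbol's bit-cost is frequency × depth; summing gives 347 bits (equivalently 13 + 39 + 111 + 184).

347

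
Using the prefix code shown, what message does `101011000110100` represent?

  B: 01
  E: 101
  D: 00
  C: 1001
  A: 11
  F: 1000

EBFABD

Read left to right; each codeword is recognised as soon as it completes (prefix code):
  101→E | 01→B | 1000→F | 11→A | 01→B | 00→D
Decoded message: EBFABD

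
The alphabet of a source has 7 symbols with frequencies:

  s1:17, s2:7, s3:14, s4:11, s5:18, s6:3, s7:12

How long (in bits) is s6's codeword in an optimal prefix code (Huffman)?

Build the tree from the bottom:
merge s6(3) and s2(7): 10
merge 10 and s4(11): 21
merge s7(12) and s3(14): 26
merge s1(17) and s5(18): 35
merge 21 and 26: 47
merge 35 and 47: 82
s6's leaf is at depth 4, giving a 4-bit codeword.

4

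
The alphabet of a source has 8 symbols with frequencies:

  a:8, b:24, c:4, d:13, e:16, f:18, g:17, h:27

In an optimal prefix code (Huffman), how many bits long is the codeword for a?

Huffman merges, smallest pair first:
merge c(4) and a(8): 12
merge 12 and d(13): 25
merge e(16) and g(17): 33
merge f(18) and b(24): 42
merge 25 and h(27): 52
merge 33 and 42: 75
merge 52 and 75: 127
The subtree containing a is merged 4 times, so code length = 4.

4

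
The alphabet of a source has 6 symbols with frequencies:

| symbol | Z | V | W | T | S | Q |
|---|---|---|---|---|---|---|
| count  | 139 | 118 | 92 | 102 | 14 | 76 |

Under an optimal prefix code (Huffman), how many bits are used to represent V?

2

Repeatedly merge the two smallest:
combine S(14), Q(76) → 90
combine 90, W(92) → 182
combine T(102), V(118) → 220
combine Z(139), 182 → 321
combine 220, 321 → 541
V sits 2 levels below the root, so its codeword is 2 bits.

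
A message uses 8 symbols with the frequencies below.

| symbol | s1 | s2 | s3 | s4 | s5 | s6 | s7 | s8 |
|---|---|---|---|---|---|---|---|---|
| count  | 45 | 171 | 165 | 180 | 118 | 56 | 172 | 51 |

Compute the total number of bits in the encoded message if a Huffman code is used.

Greedily combine the two least-frequent nodes:
s1(45) + s8(51) → 96
s6(56) + 96 → 152
s5(118) + 152 → 270
s3(165) + s2(171) → 336
s7(172) + s4(180) → 352
270 + 336 → 606
352 + 606 → 958
Each symbol's bit-cost is frequency × depth; summing gives 2770 bits (equivalently 96 + 152 + 270 + 336 + 352 + 606 + 958).

2770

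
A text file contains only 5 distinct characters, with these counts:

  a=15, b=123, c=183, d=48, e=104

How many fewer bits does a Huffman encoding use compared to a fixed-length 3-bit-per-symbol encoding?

Fixed-length: 3 bits × 473 symbols = 1419 bits.
Huffman merges:
a(15) + d(48) → 63
63 + e(104) → 167
b(123) + 167 → 290
c(183) + 290 → 473
Huffman total = 63 + 167 + 290 + 473 = 993 bits.
Saving = 1419 − 993 = 426 bits.

426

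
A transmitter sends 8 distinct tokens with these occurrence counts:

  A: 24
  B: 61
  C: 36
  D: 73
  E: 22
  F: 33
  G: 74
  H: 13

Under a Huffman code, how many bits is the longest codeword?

Merge the two lowest-weight nodes at each step:
combine H(13), E(22) → 35
combine A(24), F(33) → 57
combine 35, C(36) → 71
combine 57, B(61) → 118
combine 71, D(73) → 144
combine G(74), 118 → 192
combine 144, 192 → 336
The rarest symbols sit at the bottom; the longest codeword is 4 bits.

4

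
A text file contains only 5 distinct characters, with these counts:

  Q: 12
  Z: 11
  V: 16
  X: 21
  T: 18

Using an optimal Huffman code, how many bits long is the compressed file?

179

Greedily combine the two least-frequent nodes:
combine Z(11), Q(12) → 23
combine V(16), T(18) → 34
combine X(21), 23 → 44
combine 34, 44 → 78
Each symbol's bit-cost is frequency × depth; summing gives 179 bits (equivalently 23 + 34 + 44 + 78).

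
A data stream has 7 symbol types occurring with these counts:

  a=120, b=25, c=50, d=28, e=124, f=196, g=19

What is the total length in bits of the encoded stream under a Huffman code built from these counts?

1362

Merge the two smallest weights repeatedly:
combine g(19), b(25) → 44
combine d(28), 44 → 72
combine c(50), 72 → 122
combine a(120), 122 → 242
combine e(124), f(196) → 320
combine 242, 320 → 562
Total encoded bits = sum of merged weights = 44 + 72 + 122 + 242 + 320 + 562 = 1362.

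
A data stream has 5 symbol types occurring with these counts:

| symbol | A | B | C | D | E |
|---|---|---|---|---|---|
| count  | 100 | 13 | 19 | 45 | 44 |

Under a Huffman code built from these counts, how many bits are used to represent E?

3

Repeatedly merge the two smallest:
merge B(13) and C(19): 32
merge 32 and E(44): 76
merge D(45) and 76: 121
merge A(100) and 121: 221
The subtree containing E is merged 3 times, so code length = 3.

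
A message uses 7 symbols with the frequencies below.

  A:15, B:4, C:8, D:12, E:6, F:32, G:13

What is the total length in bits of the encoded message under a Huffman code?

233

Merge the two smallest weights repeatedly:
combine B(4), E(6) → 10
combine C(8), 10 → 18
combine D(12), G(13) → 25
combine A(15), 18 → 33
combine 25, F(32) → 57
combine 33, 57 → 90
Each symbol's bit-cost is frequency × depth; summing gives 233 bits (equivalently 10 + 18 + 25 + 33 + 57 + 90).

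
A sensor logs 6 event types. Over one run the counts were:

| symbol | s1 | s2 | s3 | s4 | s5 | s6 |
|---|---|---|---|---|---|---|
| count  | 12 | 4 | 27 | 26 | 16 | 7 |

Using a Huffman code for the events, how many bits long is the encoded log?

218

Build the Huffman tree bottom-up:
merge s2(4) and s6(7): 11
merge 11 and s1(12): 23
merge s5(16) and 23: 39
merge s4(26) and s3(27): 53
merge 39 and 53: 92
Total encoded bits = sum of merged weights = 11 + 23 + 39 + 53 + 92 = 218.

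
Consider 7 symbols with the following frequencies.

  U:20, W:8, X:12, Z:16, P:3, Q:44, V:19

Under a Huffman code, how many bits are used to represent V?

3

Repeatedly merge the two smallest:
combine P(3), W(8) → 11
combine 11, X(12) → 23
combine Z(16), V(19) → 35
combine U(20), 23 → 43
combine 35, 43 → 78
combine Q(44), 78 → 122
The subtree containing V is merged 3 times, so code length = 3.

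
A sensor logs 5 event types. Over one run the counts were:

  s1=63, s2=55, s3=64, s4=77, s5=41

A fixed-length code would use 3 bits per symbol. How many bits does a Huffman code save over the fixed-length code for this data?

204

Fixed-length: 3 bits × 300 symbols = 900 bits.
Huffman merges:
merge s5(41) and s2(55): 96
merge s1(63) and s3(64): 127
merge s4(77) and 96: 173
merge 127 and 173: 300
Huffman total = 96 + 127 + 173 + 300 = 696 bits.
Saving = 900 − 696 = 204 bits.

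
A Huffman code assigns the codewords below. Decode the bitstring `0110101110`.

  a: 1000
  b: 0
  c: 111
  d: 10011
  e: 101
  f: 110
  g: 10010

bfef

Read left to right; each codeword is recognised as soon as it completes (prefix code):
  0→b | 110→f | 101→e | 110→f
Decoded message: bfef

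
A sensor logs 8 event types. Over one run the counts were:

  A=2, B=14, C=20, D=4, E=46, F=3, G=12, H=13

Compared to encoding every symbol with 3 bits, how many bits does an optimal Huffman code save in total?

Fixed-length: 3 bits × 114 symbols = 342 bits.
Huffman merges:
combine A(2), F(3) → 5
combine D(4), 5 → 9
combine 9, G(12) → 21
combine H(13), B(14) → 27
combine C(20), 21 → 41
combine 27, 41 → 68
combine E(46), 68 → 114
Huffman total = 5 + 9 + 21 + 27 + 41 + 68 + 114 = 285 bits.
Saving = 342 − 285 = 57 bits.

57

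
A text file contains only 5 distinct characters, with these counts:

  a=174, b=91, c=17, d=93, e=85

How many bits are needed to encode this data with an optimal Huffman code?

Build the Huffman tree bottom-up:
c(17) + e(85) → 102
b(91) + d(93) → 184
102 + a(174) → 276
184 + 276 → 460
Total encoded bits = sum of merged weights = 102 + 184 + 276 + 460 = 1022.

1022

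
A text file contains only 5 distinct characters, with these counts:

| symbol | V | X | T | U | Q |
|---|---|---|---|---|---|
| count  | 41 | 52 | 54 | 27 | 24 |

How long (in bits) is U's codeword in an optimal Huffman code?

Build the tree from the bottom:
merge Q(24) and U(27): 51
merge V(41) and 51: 92
merge X(52) and T(54): 106
merge 92 and 106: 198
The subtree containing U is merged 3 times, so code length = 3.

3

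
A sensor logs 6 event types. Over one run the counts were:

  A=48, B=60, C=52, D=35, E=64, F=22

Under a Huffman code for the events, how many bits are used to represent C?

Repeatedly merge the two smallest:
merge F(22) and D(35): 57
merge A(48) and C(52): 100
merge 57 and B(60): 117
merge E(64) and 100: 164
merge 117 and 164: 281
C's leaf is at depth 3, giving a 3-bit codeword.

3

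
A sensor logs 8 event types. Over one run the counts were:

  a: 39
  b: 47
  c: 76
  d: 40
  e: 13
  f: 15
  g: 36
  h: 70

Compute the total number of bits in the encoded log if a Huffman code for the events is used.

Greedily combine the two least-frequent nodes:
merge e(13) and f(15): 28
merge 28 and g(36): 64
merge a(39) and d(40): 79
merge b(47) and 64: 111
merge h(70) and c(76): 146
merge 79 and 111: 190
merge 146 and 190: 336
Each symbol's bit-cost is frequency × depth; summing gives 954 bits (equivalently 28 + 64 + 79 + 111 + 146 + 190 + 336).

954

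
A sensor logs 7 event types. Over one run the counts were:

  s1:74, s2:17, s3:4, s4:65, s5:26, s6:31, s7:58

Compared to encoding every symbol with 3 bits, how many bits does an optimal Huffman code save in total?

129

Fixed-length: 3 bits × 275 symbols = 825 bits.
Huffman merges:
s3(4) + s2(17) → 21
21 + s5(26) → 47
s6(31) + 47 → 78
s7(58) + s4(65) → 123
s1(74) + 78 → 152
123 + 152 → 275
Huffman total = 21 + 47 + 78 + 123 + 152 + 275 = 696 bits.
Saving = 825 − 696 = 129 bits.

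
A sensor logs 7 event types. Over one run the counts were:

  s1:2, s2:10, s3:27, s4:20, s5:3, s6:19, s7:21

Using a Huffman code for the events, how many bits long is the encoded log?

Merge the two smallest weights repeatedly:
s1(2) + s5(3) → 5
5 + s2(10) → 15
15 + s6(19) → 34
s4(20) + s7(21) → 41
s3(27) + 34 → 61
41 + 61 → 102
Total encoded bits = sum of merged weights = 5 + 15 + 34 + 41 + 61 + 102 = 258.

258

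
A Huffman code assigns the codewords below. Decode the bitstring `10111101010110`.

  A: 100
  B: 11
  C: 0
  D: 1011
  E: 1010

DBCEBC

Read left to right; each codeword is recognised as soon as it completes (prefix code):
  1011→D | 11→B | 0→C | 1010→E | 11→B | 0→C
Decoded message: DBCEBC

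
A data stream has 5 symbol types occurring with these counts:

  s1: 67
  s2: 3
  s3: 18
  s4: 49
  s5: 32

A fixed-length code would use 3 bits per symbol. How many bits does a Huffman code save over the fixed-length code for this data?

Fixed-length: 3 bits × 169 symbols = 507 bits.
Huffman merges:
s2(3) + s3(18) → 21
21 + s5(32) → 53
s4(49) + 53 → 102
s1(67) + 102 → 169
Huffman total = 21 + 53 + 102 + 169 = 345 bits.
Saving = 507 − 345 = 162 bits.

162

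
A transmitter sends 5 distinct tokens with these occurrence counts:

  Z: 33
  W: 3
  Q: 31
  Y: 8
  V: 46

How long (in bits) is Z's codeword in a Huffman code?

Build the tree from the bottom:
combine W(3), Y(8) → 11
combine 11, Q(31) → 42
combine Z(33), 42 → 75
combine V(46), 75 → 121
Z sits 2 levels below the root, so its codeword is 2 bits.

2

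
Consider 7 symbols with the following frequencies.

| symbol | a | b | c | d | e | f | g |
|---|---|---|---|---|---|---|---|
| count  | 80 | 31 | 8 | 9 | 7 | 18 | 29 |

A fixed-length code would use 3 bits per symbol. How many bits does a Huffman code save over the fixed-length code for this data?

Fixed-length: 3 bits × 182 symbols = 546 bits.
Huffman merges:
e(7) + c(8) → 15
d(9) + 15 → 24
f(18) + 24 → 42
g(29) + b(31) → 60
42 + 60 → 102
a(80) + 102 → 182
Huffman total = 15 + 24 + 42 + 60 + 102 + 182 = 425 bits.
Saving = 546 − 425 = 121 bits.

121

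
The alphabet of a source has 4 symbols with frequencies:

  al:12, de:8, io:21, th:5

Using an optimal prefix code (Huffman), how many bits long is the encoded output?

84

Greedily combine the two least-frequent nodes:
merge th(5) and de(8): 13
merge al(12) and 13: 25
merge io(21) and 25: 46
Total encoded bits = sum of merged weights = 13 + 25 + 46 = 84.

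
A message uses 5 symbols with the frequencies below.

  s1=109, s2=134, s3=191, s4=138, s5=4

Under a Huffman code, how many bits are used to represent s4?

2

Repeatedly merge the two smallest:
combine s5(4), s1(109) → 113
combine 113, s2(134) → 247
combine s4(138), s3(191) → 329
combine 247, 329 → 576
The subtree containing s4 is merged 2 times, so code length = 2.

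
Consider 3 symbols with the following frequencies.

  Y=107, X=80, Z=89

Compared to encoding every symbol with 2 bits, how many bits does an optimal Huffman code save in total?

Fixed-length: 2 bits × 276 symbols = 552 bits.
Huffman merges:
combine X(80), Z(89) → 169
combine Y(107), 169 → 276
Huffman total = 169 + 276 = 445 bits.
Saving = 552 − 445 = 107 bits.

107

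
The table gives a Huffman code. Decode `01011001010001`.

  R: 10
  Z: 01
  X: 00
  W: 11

Read left to right; each codeword is recognised as soon as it completes (prefix code):
  01→Z | 01→Z | 10→R | 01→Z | 01→Z | 00→X | 01→Z
Decoded message: ZZRZZXZ

ZZRZZXZ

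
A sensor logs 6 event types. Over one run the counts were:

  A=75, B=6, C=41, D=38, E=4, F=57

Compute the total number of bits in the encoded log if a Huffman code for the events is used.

Greedily combine the two least-frequent nodes:
E(4) + B(6) → 10
10 + D(38) → 48
C(41) + 48 → 89
F(57) + A(75) → 132
89 + 132 → 221
The encoded length is the sum of every internal node's weight: 10 + 48 + 89 + 132 + 221 = 500 bits.

500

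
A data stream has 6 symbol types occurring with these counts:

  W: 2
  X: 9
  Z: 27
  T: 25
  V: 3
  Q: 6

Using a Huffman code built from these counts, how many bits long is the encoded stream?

Build the Huffman tree bottom-up:
merge W(2) and V(3): 5
merge 5 and Q(6): 11
merge X(9) and 11: 20
merge 20 and T(25): 45
merge Z(27) and 45: 72
Each symbol's bit-cost is frequency × depth; summing gives 153 bits (equivalently 5 + 11 + 20 + 45 + 72).

153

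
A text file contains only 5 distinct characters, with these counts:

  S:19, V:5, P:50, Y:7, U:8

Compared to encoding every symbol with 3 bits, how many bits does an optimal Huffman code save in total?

Fixed-length: 3 bits × 89 symbols = 267 bits.
Huffman merges:
V(5) + Y(7) → 12
U(8) + 12 → 20
S(19) + 20 → 39
39 + P(50) → 89
Huffman total = 12 + 20 + 39 + 89 = 160 bits.
Saving = 267 − 160 = 107 bits.

107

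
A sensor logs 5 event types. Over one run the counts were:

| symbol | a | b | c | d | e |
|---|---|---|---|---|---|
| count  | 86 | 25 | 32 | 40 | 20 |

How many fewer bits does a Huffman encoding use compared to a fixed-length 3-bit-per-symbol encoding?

Fixed-length: 3 bits × 203 symbols = 609 bits.
Huffman merges:
e(20) + b(25) → 45
c(32) + d(40) → 72
45 + 72 → 117
a(86) + 117 → 203
Huffman total = 45 + 72 + 117 + 203 = 437 bits.
Saving = 609 − 437 = 172 bits.

172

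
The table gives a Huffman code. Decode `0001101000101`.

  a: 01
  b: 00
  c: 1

bacabaa

Read left to right; each codeword is recognised as soon as it completes (prefix code):
  00→b | 01→a | 1→c | 01→a | 00→b | 01→a | 01→a
Decoded message: bacabaa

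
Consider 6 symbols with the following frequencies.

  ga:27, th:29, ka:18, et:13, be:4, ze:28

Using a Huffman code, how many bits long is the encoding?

Merge the two smallest weights repeatedly:
combine be(4), et(13) → 17
combine 17, ka(18) → 35
combine ga(27), ze(28) → 55
combine th(29), 35 → 64
combine 55, 64 → 119
Total encoded bits = sum of merged weights = 17 + 35 + 55 + 64 + 119 = 290.

290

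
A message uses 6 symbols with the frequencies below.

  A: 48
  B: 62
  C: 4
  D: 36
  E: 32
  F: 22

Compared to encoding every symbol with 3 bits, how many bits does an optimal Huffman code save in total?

120

Fixed-length: 3 bits × 204 symbols = 612 bits.
Huffman merges:
merge C(4) and F(22): 26
merge 26 and E(32): 58
merge D(36) and A(48): 84
merge 58 and B(62): 120
merge 84 and 120: 204
Huffman total = 26 + 58 + 84 + 120 + 204 = 492 bits.
Saving = 612 − 492 = 120 bits.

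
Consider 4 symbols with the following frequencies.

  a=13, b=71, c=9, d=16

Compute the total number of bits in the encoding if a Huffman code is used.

169

Merge the two smallest weights repeatedly:
c(9) + a(13) → 22
d(16) + 22 → 38
38 + b(71) → 109
The encoded length is the sum of every internal node's weight: 22 + 38 + 109 = 169 bits.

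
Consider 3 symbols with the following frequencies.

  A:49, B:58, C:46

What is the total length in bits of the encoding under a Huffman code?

248

Greedily combine the two least-frequent nodes:
combine C(46), A(49) → 95
combine B(58), 95 → 153
Each symbol's bit-cost is frequency × depth; summing gives 248 bits (equivalently 95 + 153).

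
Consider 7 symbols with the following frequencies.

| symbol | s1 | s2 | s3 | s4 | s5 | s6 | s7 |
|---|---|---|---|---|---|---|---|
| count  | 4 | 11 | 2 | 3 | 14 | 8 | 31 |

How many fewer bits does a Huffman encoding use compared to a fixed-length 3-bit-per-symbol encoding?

48

Fixed-length: 3 bits × 73 symbols = 219 bits.
Huffman merges:
s3(2) + s4(3) → 5
s1(4) + 5 → 9
s6(8) + 9 → 17
s2(11) + s5(14) → 25
17 + 25 → 42
s7(31) + 42 → 73
Huffman total = 5 + 9 + 17 + 25 + 42 + 73 = 171 bits.
Saving = 219 − 171 = 48 bits.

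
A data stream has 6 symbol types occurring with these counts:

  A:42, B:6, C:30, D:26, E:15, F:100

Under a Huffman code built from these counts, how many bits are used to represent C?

3

Huffman merges, smallest pair first:
B(6) + E(15) → 21
21 + D(26) → 47
C(30) + A(42) → 72
47 + 72 → 119
F(100) + 119 → 219
C sits 3 levels below the root, so its codeword is 3 bits.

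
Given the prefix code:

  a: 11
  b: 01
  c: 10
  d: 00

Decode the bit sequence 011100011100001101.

badbaddab

Read left to right; each codeword is recognised as soon as it completes (prefix code):
  01→b | 11→a | 00→d | 01→b | 11→a | 00→d | 00→d | 11→a | 01→b
Decoded message: badbaddab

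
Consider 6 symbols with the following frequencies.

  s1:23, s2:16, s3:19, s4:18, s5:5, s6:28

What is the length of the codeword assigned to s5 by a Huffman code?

3

Huffman merges, smallest pair first:
s5(5) + s2(16) → 21
s4(18) + s3(19) → 37
21 + s1(23) → 44
s6(28) + 37 → 65
44 + 65 → 109
s5's leaf is at depth 3, giving a 3-bit codeword.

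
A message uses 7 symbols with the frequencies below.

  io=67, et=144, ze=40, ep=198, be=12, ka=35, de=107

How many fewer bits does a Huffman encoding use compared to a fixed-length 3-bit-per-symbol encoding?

Fixed-length: 3 bits × 603 symbols = 1809 bits.
Huffman merges:
merge be(12) and ka(35): 47
merge ze(40) and 47: 87
merge io(67) and 87: 154
merge de(107) and et(144): 251
merge 154 and ep(198): 352
merge 251 and 352: 603
Huffman total = 47 + 87 + 154 + 251 + 352 + 603 = 1494 bits.
Saving = 1809 − 1494 = 315 bits.

315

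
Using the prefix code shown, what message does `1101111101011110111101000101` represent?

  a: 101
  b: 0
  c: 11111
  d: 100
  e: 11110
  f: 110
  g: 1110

Read left to right; each codeword is recognised as soon as it completes (prefix code):
  110→f | 11111→c | 0→b | 101→a | 1110→g | 11110→e | 100→d | 0→b | 101→a
Decoded message: fcbagedba

fcbagedba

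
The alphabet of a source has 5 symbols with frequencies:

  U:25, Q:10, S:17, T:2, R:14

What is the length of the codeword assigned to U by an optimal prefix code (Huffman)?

2

Huffman merges, smallest pair first:
combine T(2), Q(10) → 12
combine 12, R(14) → 26
combine S(17), U(25) → 42
combine 26, 42 → 68
U's leaf is at depth 2, giving a 2-bit codeword.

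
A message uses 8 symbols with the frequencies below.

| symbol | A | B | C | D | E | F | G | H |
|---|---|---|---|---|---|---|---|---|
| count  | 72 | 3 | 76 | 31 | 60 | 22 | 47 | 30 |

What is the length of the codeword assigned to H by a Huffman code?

4

Huffman merges, smallest pair first:
combine B(3), F(22) → 25
combine 25, H(30) → 55
combine D(31), G(47) → 78
combine 55, E(60) → 115
combine A(72), C(76) → 148
combine 78, 115 → 193
combine 148, 193 → 341
H's leaf is at depth 4, giving a 4-bit codeword.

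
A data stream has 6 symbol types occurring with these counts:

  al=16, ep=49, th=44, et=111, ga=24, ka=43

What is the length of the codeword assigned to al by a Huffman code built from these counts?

4

Build the tree from the bottom:
al(16) + ga(24) → 40
40 + ka(43) → 83
th(44) + ep(49) → 93
83 + 93 → 176
et(111) + 176 → 287
al sits 4 levels below the root, so its codeword is 4 bits.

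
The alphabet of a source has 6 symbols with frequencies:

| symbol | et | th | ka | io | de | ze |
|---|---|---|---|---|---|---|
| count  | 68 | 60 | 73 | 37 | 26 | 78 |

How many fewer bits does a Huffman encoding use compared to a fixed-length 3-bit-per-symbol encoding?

156

Fixed-length: 3 bits × 342 symbols = 1026 bits.
Huffman merges:
de(26) + io(37) → 63
th(60) + 63 → 123
et(68) + ka(73) → 141
ze(78) + 123 → 201
141 + 201 → 342
Huffman total = 63 + 123 + 141 + 201 + 342 = 870 bits.
Saving = 1026 − 870 = 156 bits.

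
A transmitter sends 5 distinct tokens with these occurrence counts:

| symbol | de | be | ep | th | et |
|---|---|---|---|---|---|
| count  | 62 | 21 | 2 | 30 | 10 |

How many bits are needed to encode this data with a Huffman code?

233

Greedily combine the two least-frequent nodes:
merge ep(2) and et(10): 12
merge 12 and be(21): 33
merge th(30) and 33: 63
merge de(62) and 63: 125
Each symbol's bit-cost is frequency × depth; summing gives 233 bits (equivalently 12 + 33 + 63 + 125).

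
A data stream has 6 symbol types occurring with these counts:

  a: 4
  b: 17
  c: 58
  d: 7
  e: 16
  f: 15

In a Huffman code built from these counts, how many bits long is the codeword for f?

Repeatedly merge the two smallest:
combine a(4), d(7) → 11
combine 11, f(15) → 26
combine e(16), b(17) → 33
combine 26, 33 → 59
combine c(58), 59 → 117
f's leaf is at depth 3, giving a 3-bit codeword.

3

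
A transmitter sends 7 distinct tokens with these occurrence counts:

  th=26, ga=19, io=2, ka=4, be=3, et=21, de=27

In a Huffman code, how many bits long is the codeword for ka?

Build the tree from the bottom:
merge io(2) and be(3): 5
merge ka(4) and 5: 9
merge 9 and ga(19): 28
merge et(21) and th(26): 47
merge de(27) and 28: 55
merge 47 and 55: 102
ka sits 4 levels below the root, so its codeword is 4 bits.

4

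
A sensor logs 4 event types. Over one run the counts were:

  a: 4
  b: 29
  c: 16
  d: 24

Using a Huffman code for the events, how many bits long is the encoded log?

Build the Huffman tree bottom-up:
a(4) + c(16) → 20
20 + d(24) → 44
b(29) + 44 → 73
Each symbol's bit-cost is frequency × depth; summing gives 137 bits (equivalently 20 + 44 + 73).

137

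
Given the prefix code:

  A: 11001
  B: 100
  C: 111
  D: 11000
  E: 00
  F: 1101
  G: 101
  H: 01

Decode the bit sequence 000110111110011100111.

Read left to right; each codeword is recognised as soon as it completes (prefix code):
  00→E | 01→H | 101→G | 111→C | 100→B | 111→C | 00→E | 111→C
Decoded message: EHGCBCEC

EHGCBCEC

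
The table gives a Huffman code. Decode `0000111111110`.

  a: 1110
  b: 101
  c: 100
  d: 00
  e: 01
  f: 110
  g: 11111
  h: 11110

Read left to right; each codeword is recognised as soon as it completes (prefix code):
  00→d | 00→d | 11111→g | 1110→a
Decoded message: ddga

ddga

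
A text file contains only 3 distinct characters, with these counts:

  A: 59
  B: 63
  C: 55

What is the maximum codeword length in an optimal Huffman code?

2

Merge the two lowest-weight nodes at each step:
merge C(55) and A(59): 114
merge B(63) and 114: 177
The first pair merged (C, A) ends up deepest, at depth 2.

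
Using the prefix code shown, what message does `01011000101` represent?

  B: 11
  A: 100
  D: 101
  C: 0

CDACD

Read left to right; each codeword is recognised as soon as it completes (prefix code):
  0→C | 101→D | 100→A | 0→C | 101→D
Decoded message: CDACD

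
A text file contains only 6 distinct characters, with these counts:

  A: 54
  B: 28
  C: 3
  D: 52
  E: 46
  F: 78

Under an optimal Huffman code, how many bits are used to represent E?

Huffman merges, smallest pair first:
C(3) + B(28) → 31
31 + E(46) → 77
D(52) + A(54) → 106
77 + F(78) → 155
106 + 155 → 261
The subtree containing E is merged 3 times, so code length = 3.

3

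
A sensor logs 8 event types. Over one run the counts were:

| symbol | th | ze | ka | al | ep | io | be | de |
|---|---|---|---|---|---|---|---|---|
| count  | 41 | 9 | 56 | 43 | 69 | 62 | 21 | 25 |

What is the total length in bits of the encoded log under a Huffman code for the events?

932

Build the Huffman tree bottom-up:
ze(9) + be(21) → 30
de(25) + 30 → 55
th(41) + al(43) → 84
55 + ka(56) → 111
io(62) + ep(69) → 131
84 + 111 → 195
131 + 195 → 326
Total encoded bits = sum of merged weights = 30 + 55 + 84 + 111 + 131 + 195 + 326 = 932.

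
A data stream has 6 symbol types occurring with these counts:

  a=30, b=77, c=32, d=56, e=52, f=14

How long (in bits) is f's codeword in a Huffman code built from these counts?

4

Huffman merges, smallest pair first:
combine f(14), a(30) → 44
combine c(32), 44 → 76
combine e(52), d(56) → 108
combine 76, b(77) → 153
combine 108, 153 → 261
The subtree containing f is merged 4 times, so code length = 4.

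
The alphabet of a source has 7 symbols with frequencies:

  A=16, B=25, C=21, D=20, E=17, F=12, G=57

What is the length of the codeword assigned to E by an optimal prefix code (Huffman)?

Repeatedly merge the two smallest:
F(12) + A(16) → 28
E(17) + D(20) → 37
C(21) + B(25) → 46
28 + 37 → 65
46 + G(57) → 103
65 + 103 → 168
E sits 3 levels below the root, so its codeword is 3 bits.

3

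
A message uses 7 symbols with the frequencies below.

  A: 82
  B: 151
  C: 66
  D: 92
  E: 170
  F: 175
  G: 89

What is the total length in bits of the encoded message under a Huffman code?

Build the Huffman tree bottom-up:
C(66) + A(82) → 148
G(89) + D(92) → 181
148 + B(151) → 299
E(170) + F(175) → 345
181 + 299 → 480
345 + 480 → 825
The encoded length is the sum of every internal node's weight: 148 + 181 + 299 + 345 + 480 + 825 = 2278 bits.

2278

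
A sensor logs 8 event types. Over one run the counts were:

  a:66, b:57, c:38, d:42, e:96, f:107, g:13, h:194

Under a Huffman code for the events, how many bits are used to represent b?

3

Huffman merges, smallest pair first:
g(13) + c(38) → 51
d(42) + 51 → 93
b(57) + a(66) → 123
93 + e(96) → 189
f(107) + 123 → 230
189 + h(194) → 383
230 + 383 → 613
b sits 3 levels below the root, so its codeword is 3 bits.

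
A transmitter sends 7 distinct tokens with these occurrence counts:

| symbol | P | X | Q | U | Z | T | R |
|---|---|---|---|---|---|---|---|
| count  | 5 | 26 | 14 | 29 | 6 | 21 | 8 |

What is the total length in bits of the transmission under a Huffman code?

Greedily combine the two least-frequent nodes:
merge P(5) and Z(6): 11
merge R(8) and 11: 19
merge Q(14) and 19: 33
merge T(21) and X(26): 47
merge U(29) and 33: 62
merge 47 and 62: 109
The encoded length is the sum of every internal node's weight: 11 + 19 + 33 + 47 + 62 + 109 = 281 bits.

281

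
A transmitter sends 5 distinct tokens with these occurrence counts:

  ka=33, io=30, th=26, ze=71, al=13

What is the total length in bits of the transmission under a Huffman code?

377

Greedily combine the two least-frequent nodes:
al(13) + th(26) → 39
io(30) + ka(33) → 63
39 + 63 → 102
ze(71) + 102 → 173
Total encoded bits = sum of merged weights = 39 + 63 + 102 + 173 = 377.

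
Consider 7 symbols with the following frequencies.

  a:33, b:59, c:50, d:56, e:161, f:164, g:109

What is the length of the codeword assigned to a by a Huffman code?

4

Huffman merges, smallest pair first:
a(33) + c(50) → 83
d(56) + b(59) → 115
83 + g(109) → 192
115 + e(161) → 276
f(164) + 192 → 356
276 + 356 → 632
The subtree containing a is merged 4 times, so code length = 4.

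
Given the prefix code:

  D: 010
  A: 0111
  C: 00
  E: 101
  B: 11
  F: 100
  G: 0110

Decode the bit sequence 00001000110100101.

CCFGFE

Read left to right; each codeword is recognised as soon as it completes (prefix code):
  00→C | 00→C | 100→F | 0110→G | 100→F | 101→E
Decoded message: CCFGFE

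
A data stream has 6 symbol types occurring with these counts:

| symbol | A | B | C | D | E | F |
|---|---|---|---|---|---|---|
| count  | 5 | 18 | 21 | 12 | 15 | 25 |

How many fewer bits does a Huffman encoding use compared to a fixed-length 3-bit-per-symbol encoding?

Fixed-length: 3 bits × 96 symbols = 288 bits.
Huffman merges:
A(5) + D(12) → 17
E(15) + 17 → 32
B(18) + C(21) → 39
F(25) + 32 → 57
39 + 57 → 96
Huffman total = 17 + 32 + 39 + 57 + 96 = 241 bits.
Saving = 288 − 241 = 47 bits.

47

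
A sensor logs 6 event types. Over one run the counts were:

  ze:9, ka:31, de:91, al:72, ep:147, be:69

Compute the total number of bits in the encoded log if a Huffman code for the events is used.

987

Merge the two smallest weights repeatedly:
combine ze(9), ka(31) → 40
combine 40, be(69) → 109
combine al(72), de(91) → 163
combine 109, ep(147) → 256
combine 163, 256 → 419
Each symbol's bit-cost is frequency × depth; summing gives 987 bits (equivalently 40 + 109 + 163 + 256 + 419).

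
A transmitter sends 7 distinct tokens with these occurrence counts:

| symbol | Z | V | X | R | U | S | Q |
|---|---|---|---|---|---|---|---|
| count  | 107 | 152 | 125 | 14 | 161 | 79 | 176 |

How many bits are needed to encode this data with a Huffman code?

2198

Merge the two smallest weights repeatedly:
combine R(14), S(79) → 93
combine 93, Z(107) → 200
combine X(125), V(152) → 277
combine U(161), Q(176) → 337
combine 200, 277 → 477
combine 337, 477 → 814
The encoded length is the sum of every internal node's weight: 93 + 200 + 277 + 337 + 477 + 814 = 2198 bits.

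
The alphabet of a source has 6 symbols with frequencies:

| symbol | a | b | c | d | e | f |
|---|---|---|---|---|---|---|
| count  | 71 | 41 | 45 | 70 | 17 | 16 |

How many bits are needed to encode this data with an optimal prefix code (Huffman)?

627

Build the Huffman tree bottom-up:
combine f(16), e(17) → 33
combine 33, b(41) → 74
combine c(45), d(70) → 115
combine a(71), 74 → 145
combine 115, 145 → 260
The encoded length is the sum of every internal node's weight: 33 + 74 + 115 + 145 + 260 = 627 bits.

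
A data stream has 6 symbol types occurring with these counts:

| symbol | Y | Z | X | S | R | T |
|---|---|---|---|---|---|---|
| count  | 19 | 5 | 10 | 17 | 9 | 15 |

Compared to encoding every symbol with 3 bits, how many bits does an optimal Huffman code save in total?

Fixed-length: 3 bits × 75 symbols = 225 bits.
Huffman merges:
merge Z(5) and R(9): 14
merge X(10) and 14: 24
merge T(15) and S(17): 32
merge Y(19) and 24: 43
merge 32 and 43: 75
Huffman total = 14 + 24 + 32 + 43 + 75 = 188 bits.
Saving = 225 − 188 = 37 bits.

37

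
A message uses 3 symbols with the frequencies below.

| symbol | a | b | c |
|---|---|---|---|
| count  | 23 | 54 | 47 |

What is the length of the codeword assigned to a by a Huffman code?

2

Repeatedly merge the two smallest:
combine a(23), c(47) → 70
combine b(54), 70 → 124
a sits 2 levels below the root, so its codeword is 2 bits.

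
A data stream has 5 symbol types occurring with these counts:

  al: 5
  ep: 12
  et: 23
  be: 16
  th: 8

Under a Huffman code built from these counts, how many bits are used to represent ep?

2

Repeatedly merge the two smallest:
al(5) + th(8) → 13
ep(12) + 13 → 25
be(16) + et(23) → 39
25 + 39 → 64
ep sits 2 levels below the root, so its codeword is 2 bits.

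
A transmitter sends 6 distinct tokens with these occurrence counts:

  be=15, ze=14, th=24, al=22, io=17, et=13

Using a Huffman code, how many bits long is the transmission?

Merge the two smallest weights repeatedly:
et(13) + ze(14) → 27
be(15) + io(17) → 32
al(22) + th(24) → 46
27 + 32 → 59
46 + 59 → 105
Each symbol's bit-cost is frequency × depth; summing gives 269 bits (equivalently 27 + 32 + 46 + 59 + 105).

269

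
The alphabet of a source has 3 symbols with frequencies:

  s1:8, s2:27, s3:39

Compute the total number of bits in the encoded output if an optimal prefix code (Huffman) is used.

109

Merge the two smallest weights repeatedly:
s1(8) + s2(27) → 35
35 + s3(39) → 74
Each symbol's bit-cost is frequency × depth; summing gives 109 bits (equivalently 35 + 74).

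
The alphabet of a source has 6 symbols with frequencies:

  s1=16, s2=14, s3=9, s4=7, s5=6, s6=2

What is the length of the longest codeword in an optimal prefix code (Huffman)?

Merge the two lowest-weight nodes at each step:
merge s6(2) and s5(6): 8
merge s4(7) and 8: 15
merge s3(9) and s2(14): 23
merge 15 and s1(16): 31
merge 23 and 31: 54
The first pair merged (s6, s5) ends up deepest, at depth 4.

4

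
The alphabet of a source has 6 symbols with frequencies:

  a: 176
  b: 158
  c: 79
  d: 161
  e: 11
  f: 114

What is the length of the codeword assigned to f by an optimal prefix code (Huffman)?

Huffman merges, smallest pair first:
e(11) + c(79) → 90
90 + f(114) → 204
b(158) + d(161) → 319
a(176) + 204 → 380
319 + 380 → 699
The subtree containing f is merged 3 times, so code length = 3.

3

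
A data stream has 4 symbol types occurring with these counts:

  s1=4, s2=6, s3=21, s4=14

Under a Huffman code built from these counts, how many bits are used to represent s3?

Repeatedly merge the two smallest:
s1(4) + s2(6) → 10
10 + s4(14) → 24
s3(21) + 24 → 45
s3 sits one level below the root: a 1-bit codeword.

1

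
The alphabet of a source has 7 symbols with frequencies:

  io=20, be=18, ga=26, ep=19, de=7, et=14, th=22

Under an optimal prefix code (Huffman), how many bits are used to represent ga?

Build the tree from the bottom:
combine de(7), et(14) → 21
combine be(18), ep(19) → 37
combine io(20), 21 → 41
combine th(22), ga(26) → 48
combine 37, 41 → 78
combine 48, 78 → 126
The subtree containing ga is merged 2 times, so code length = 2.

2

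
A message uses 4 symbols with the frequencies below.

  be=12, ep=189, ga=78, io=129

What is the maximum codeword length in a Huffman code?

3

Merge the two lowest-weight nodes at each step:
be(12) + ga(78) → 90
90 + io(129) → 219
ep(189) + 219 → 408
The first pair merged (be, ga) ends up deepest, at depth 3.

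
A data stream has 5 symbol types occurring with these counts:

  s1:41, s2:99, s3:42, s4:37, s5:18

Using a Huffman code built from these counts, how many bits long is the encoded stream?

513

Greedily combine the two least-frequent nodes:
s5(18) + s4(37) → 55
s1(41) + s3(42) → 83
55 + 83 → 138
s2(99) + 138 → 237
Total encoded bits = sum of merged weights = 55 + 83 + 138 + 237 = 513.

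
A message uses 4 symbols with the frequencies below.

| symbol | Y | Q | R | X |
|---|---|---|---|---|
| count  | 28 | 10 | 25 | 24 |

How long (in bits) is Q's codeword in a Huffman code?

Repeatedly merge the two smallest:
merge Q(10) and X(24): 34
merge R(25) and Y(28): 53
merge 34 and 53: 87
Q sits 2 levels below the root, so its codeword is 2 bits.

2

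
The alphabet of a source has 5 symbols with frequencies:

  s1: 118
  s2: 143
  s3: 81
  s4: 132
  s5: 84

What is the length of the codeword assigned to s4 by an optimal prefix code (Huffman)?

2

Repeatedly merge the two smallest:
combine s3(81), s5(84) → 165
combine s1(118), s4(132) → 250
combine s2(143), 165 → 308
combine 250, 308 → 558
s4 sits 2 levels below the root, so its codeword is 2 bits.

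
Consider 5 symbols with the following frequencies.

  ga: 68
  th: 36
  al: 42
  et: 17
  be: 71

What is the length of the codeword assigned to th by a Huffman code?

3

Build the tree from the bottom:
merge et(17) and th(36): 53
merge al(42) and 53: 95
merge ga(68) and be(71): 139
merge 95 and 139: 234
th sits 3 levels below the root, so its codeword is 3 bits.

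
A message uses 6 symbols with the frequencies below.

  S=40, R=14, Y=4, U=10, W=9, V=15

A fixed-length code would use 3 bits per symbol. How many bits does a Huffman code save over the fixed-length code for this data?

Fixed-length: 3 bits × 92 symbols = 276 bits.
Huffman merges:
Y(4) + W(9) → 13
U(10) + 13 → 23
R(14) + V(15) → 29
23 + 29 → 52
S(40) + 52 → 92
Huffman total = 13 + 23 + 29 + 52 + 92 = 209 bits.
Saving = 276 − 209 = 67 bits.

67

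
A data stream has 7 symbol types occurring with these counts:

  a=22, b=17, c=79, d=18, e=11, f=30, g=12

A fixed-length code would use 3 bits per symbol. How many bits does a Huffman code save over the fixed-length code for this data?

Fixed-length: 3 bits × 189 symbols = 567 bits.
Huffman merges:
merge e(11) and g(12): 23
merge b(17) and d(18): 35
merge a(22) and 23: 45
merge f(30) and 35: 65
merge 45 and 65: 110
merge c(79) and 110: 189
Huffman total = 23 + 35 + 45 + 65 + 110 + 189 = 467 bits.
Saving = 567 − 467 = 100 bits.

100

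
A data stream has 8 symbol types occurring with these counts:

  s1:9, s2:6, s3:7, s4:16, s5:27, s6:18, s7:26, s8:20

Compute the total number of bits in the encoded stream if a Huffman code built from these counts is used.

369

Greedily combine the two least-frequent nodes:
s2(6) + s3(7) → 13
s1(9) + 13 → 22
s4(16) + s6(18) → 34
s8(20) + 22 → 42
s7(26) + s5(27) → 53
34 + 42 → 76
53 + 76 → 129
The encoded length is the sum of every internal node's weight: 13 + 22 + 34 + 42 + 53 + 76 + 129 = 369 bits.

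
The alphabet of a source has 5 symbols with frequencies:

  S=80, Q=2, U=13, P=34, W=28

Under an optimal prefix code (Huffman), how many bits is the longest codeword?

4

Merge the two lowest-weight nodes at each step:
Q(2) + U(13) → 15
15 + W(28) → 43
P(34) + 43 → 77
77 + S(80) → 157
The rarest symbols sit at the bottom; the longest codeword is 4 bits.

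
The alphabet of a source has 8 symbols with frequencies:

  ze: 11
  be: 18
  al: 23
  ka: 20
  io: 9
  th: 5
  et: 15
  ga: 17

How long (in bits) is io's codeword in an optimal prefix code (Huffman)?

Build the tree from the bottom:
merge th(5) and io(9): 14
merge ze(11) and 14: 25
merge et(15) and ga(17): 32
merge be(18) and ka(20): 38
merge al(23) and 25: 48
merge 32 and 38: 70
merge 48 and 70: 118
The subtree containing io is merged 4 times, so code length = 4.

4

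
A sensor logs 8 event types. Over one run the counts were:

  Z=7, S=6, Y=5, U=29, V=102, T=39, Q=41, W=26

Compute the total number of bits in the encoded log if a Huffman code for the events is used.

Build the Huffman tree bottom-up:
merge Y(5) and S(6): 11
merge Z(7) and 11: 18
merge 18 and W(26): 44
merge U(29) and T(39): 68
merge Q(41) and 44: 85
merge 68 and 85: 153
merge V(102) and 153: 255
The encoded length is the sum of every internal node's weight: 11 + 18 + 44 + 68 + 85 + 153 + 255 = 634 bits.

634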